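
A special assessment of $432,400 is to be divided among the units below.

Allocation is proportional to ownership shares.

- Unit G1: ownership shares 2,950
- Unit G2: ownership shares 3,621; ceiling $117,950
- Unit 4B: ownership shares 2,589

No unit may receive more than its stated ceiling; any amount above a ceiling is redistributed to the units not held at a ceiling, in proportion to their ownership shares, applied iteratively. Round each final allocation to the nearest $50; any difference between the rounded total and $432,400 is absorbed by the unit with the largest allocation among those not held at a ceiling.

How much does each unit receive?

Unit G1: $167,450 | Unit G2: $117,950 | Unit 4B: $147,000

Sum of ownership shares: 9,160.
Pro-rata shares before constraints: Unit G1 139,255.46; Unit G2 170,930.17; Unit 4B 122,214.37.
Capped: Unit G2 ($117,950); residual $314,450 reallocated over remaining ownership shares 5,539.
Shares after redistribution: Unit G1 167,472.02 → $167,450; Unit 4B 146,977.98 → $147,000.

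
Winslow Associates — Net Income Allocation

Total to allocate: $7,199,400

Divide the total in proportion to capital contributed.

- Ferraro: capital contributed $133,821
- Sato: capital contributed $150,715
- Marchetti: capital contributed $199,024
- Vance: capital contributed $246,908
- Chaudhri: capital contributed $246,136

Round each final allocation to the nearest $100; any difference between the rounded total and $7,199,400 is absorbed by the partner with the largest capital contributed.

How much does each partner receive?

Ferraro: $986,500; Sato: $1,111,100; Marchetti: $1,467,200; Vance: $1,820,100; Chaudhri: $1,814,500

Capital contributed total: 976,604.
Proportional shares: Ferraro 133,821/976,604 × $7,199,400 = 986,511.33; Sato 150,715/976,604 × $7,199,400 = 1,111,051.74; Marchetti 199,024/976,604 × $7,199,400 = 1,467,179.52; Vance 246,908/976,604 × $7,199,400 = 1,820,174.25; Chaudhri 246,136/976,604 × $7,199,400 = 1,814,483.17.
At nearest $100: Ferraro $986,500; Sato $1,111,100; Marchetti $1,467,200; Vance $1,820,200; Chaudhri $1,814,500. Sum = $7,199,500.
Difference $7,199,400 − $7,199,500 = −$100 applied to largest capital contributed (Vance): Vance becomes $1,820,100.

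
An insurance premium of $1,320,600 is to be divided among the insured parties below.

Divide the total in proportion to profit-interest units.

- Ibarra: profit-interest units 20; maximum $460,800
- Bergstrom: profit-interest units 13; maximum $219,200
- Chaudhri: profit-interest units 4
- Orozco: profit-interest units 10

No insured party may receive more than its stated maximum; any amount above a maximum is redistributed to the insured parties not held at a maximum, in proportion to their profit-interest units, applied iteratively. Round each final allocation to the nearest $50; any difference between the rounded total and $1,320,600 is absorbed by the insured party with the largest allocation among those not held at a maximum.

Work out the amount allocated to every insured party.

Ibarra: $460,800 | Bergstrom: $219,200 | Chaudhri: $183,050 | Orozco: $457,550

Profit-interest units total: 47.
Unconstrained shares: Ibarra 561,957.45; Bergstrom 365,272.34; Chaudhri 112,391.49; Orozco 280,978.72.
Cap binds for Ibarra ($460,800), Bergstrom ($219,200); remaining pool $640,600 reallocated over remaining profit-interest units 14.
Redistributed shares: Chaudhri 183,028.57 → $183,050; Orozco 457,571.43 → $457,550.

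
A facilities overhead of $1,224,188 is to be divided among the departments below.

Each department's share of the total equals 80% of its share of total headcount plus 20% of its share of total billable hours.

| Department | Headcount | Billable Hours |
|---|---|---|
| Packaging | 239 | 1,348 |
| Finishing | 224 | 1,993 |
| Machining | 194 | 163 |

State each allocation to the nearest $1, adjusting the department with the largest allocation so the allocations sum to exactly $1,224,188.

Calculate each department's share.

Packaging: $450,453; Finishing: $473,161; Machining: $300,574

Totals — headcount 657, billable hours 3,504.
Combined weights (80% headcount + 20% billable hours): Packaging 0.3680; Finishing 0.3865; Machining 0.2455.
Unrounded shares: Packaging 450,452.74; Finishing 473,161.71; Machining 300,573.56.
Rounded to nearest $1: Packaging $450,453; Finishing $473,162; Machining $300,574. Sum = $1,224,189.
Difference $1,224,188 − $1,224,189 = −$1 applied to largest allocation (Finishing): Finishing becomes $473,161.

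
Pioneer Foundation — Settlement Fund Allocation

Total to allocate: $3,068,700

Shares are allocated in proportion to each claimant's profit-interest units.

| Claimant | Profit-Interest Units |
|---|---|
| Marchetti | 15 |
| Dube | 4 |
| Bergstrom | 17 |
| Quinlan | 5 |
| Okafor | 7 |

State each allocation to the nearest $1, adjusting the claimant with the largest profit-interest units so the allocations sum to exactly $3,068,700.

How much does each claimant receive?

Marchetti: $958,969; Dube: $255,725; Bergstrom: $1,086,831; Quinlan: $319,656; Okafor: $447,519

Combined profit-interest units = 15 + 4 + 17 + 5 + 7 = 48.
Unrounded shares: Marchetti 958,968.75; Dube 255,725.00; Bergstrom 1,086,831.25; Quinlan 319,656.25; Okafor 447,518.75.
At nearest $1: Marchetti $958,969; Dube $255,725; Bergstrom $1,086,831; Quinlan $319,656; Okafor $447,519. Sum = $3,068,700.
Sum already equals the total — no adjustment.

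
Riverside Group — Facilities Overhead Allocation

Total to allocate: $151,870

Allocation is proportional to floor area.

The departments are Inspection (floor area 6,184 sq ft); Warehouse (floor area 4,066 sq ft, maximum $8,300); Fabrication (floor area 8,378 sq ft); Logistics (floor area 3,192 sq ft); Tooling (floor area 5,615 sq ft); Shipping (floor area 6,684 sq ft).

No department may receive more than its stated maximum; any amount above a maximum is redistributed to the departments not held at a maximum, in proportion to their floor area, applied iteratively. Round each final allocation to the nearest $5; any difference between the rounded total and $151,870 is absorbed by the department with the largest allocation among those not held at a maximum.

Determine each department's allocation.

Inspection: $29,540 | Warehouse: $8,300 | Fabrication: $40,025 | Logistics: $15,250 | Tooling: $26,825 | Shipping: $31,930

Sum of floor area: 34,119.
Pro-rata shares before constraints: Inspection 27,526.13; Warehouse 18,098.52; Fabrication 37,292.03; Logistics 14,208.18; Tooling 24,993.41; Shipping 29,751.72.
Held at cap: Warehouse ($8,300); residual $143,570 reallocated over remaining floor area 30,053.
Shares after redistribution: Inspection 29,542.37 → $29,540; Fabrication 40,023.61 → $40,025; Logistics 15,248.91 → $15,250; Tooling 26,824.13 → $26,825; Shipping 31,930.98 → $31,930.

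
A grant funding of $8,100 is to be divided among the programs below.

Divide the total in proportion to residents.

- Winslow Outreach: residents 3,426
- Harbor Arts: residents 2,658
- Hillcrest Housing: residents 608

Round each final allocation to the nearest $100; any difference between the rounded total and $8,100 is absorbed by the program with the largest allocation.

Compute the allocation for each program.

Residents total: 6,692.
Unrounded shares: Winslow Outreach 3,426/6,692 × $8,100 = 4,146.83; Harbor Arts 2,658/6,692 × $8,100 = 3,217.24; Hillcrest Housing 608/6,692 × $8,100 = 735.92.
After rounding ($100): Winslow Outreach $4,100; Harbor Arts $3,200; Hillcrest Housing $700. Sum = $8,000.
Difference $8,100 − $8,000 = +$100 applied to largest allocation (Winslow Outreach): Winslow Outreach becomes $4,200.

Winslow Outreach: $4,200 | Harbor Arts: $3,200 | Hillcrest Housing: $700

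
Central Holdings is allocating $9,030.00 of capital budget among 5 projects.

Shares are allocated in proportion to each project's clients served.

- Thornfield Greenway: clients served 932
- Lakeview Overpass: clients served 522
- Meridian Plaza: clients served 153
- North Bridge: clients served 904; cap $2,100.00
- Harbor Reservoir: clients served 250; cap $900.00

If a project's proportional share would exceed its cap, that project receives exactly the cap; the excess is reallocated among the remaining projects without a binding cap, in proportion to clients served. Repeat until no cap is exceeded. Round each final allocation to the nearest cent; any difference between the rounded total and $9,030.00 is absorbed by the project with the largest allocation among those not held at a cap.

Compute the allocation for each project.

Thornfield Greenway: $3,497.17; Lakeview Overpass: $1,958.72; Meridian Plaza: $574.11; North Bridge: $2,100.00; Harbor Reservoir: $900.00

Sum of clients served: 2,761.
Unconstrained shares: Thornfield Greenway 3,048.1565; Lakeview Overpass 1,707.2293; Meridian Plaza 500.3948; North Bridge 2,956.5809; Harbor Reservoir 817.6385.
Held at cap: North Bridge ($2,100.00); balance $6,930.00 reallocated over remaining clients served 1,857.
Held at cap: Harbor Reservoir ($900.00); balance $6,030.00 reallocated over remaining clients served 1,607.
Redistributed shares: Thornfield Greenway 3,497.1749 → $3,497.17; Lakeview Overpass 1,958.7181 → $1,958.72; Meridian Plaza 574.1070 → $574.11.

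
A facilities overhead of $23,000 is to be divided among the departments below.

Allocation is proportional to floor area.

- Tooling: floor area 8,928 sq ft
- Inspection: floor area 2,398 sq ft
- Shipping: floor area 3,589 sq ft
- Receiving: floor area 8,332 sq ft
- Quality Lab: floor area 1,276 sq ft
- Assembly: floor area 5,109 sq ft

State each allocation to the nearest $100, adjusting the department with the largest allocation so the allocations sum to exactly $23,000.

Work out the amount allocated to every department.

Sum of floor area: 29,632.
Proportional shares: Tooling 8,928/29,632 × $23,000 = 6,929.81; Inspection 2,398/29,632 × $23,000 = 1,861.30; Shipping 3,589/29,632 × $23,000 = 2,785.74; Receiving 8,332/29,632 × $23,000 = 6,467.20; Quality Lab 1,276/29,632 × $23,000 = 990.42; Assembly 5,109/29,632 × $23,000 = 3,965.54.
Rounded to nearest $100: Tooling $6,900; Inspection $1,900; Shipping $2,800; Receiving $6,500; Quality Lab $1,000; Assembly $4,000. Sum = $23,100.
Difference $23,000 − $23,100 = −$100 applied to largest allocation (Tooling): Tooling becomes $6,800.

Tooling: $6,800 · Inspection: $1,900 · Shipping: $2,800 · Receiving: $6,500 · Quality Lab: $1,000 · Assembly: $4,000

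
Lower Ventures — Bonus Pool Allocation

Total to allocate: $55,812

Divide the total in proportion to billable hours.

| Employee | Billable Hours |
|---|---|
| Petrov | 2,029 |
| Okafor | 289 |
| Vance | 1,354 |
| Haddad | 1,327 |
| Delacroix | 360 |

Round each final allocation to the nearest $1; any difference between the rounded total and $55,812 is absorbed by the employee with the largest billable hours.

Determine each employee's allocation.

Sum of billable hours: 5,359.
Proportional shares: Petrov 2,029/5,359 × $55,812 = 21,131.28; Okafor 289/5,359 × $55,812 = 3,009.83; Vance 1,354/5,359 × $55,812 = 14,101.41; Haddad 1,327/5,359 × $55,812 = 13,820.21; Delacroix 360/5,359 × $55,812 = 3,749.27.
After rounding ($1): Petrov $21,131; Okafor $3,010; Vance $14,101; Haddad $13,820; Delacroix $3,749. Sum = $55,811.
Difference $55,812 − $55,811 = +$1 applied to largest billable hours (Petrov): Petrov becomes $21,132.

Petrov: $21,132; Okafor: $3,010; Vance: $14,101; Haddad: $13,820; Delacroix: $3,749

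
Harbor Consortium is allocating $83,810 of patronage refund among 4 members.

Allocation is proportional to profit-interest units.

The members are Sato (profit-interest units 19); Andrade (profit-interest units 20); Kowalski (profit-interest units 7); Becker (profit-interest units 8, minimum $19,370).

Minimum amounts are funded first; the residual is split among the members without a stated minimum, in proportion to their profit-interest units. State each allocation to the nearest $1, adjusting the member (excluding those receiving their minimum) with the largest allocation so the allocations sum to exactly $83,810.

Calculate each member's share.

Guaranteed amounts: Becker $19,370. Balance $64,440.
Balance split over remaining profit-interest units 46: Sato 26,616.52 → $26,617; Andrade 28,017.39 → $28,017; Kowalski 9,806.09 → $9,806.

Sato: $26,617; Andrade: $28,017; Kowalski: $9,806; Becker: $19,370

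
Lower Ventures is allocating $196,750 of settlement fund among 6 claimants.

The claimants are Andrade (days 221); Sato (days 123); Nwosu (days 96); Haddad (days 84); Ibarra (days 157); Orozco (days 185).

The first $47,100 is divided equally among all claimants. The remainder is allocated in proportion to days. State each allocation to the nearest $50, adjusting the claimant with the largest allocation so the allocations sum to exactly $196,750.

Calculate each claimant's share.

First tranche $47,100 split equally: $7,850 each.
Remainder $149,650 by days (total 866): Andrade 38,190.13 → $38,200; Sato 21,255.14 → $21,250; Nwosu 16,589.38 → $16,600; Haddad 14,515.70 → $14,500; Ibarra 27,130.54 → $27,150; Orozco 31,969.11 → $31,950.
Totals: Andrade $7,850 + $38,200 = $46,050; Sato $7,850 + $21,250 = $29,100; Nwosu $7,850 + $16,600 = $24,450; Haddad $7,850 + $14,500 = $22,350; Ibarra $7,850 + $27,150 = $35,000; Orozco $7,850 + $31,950 = $39,800.

Andrade: $46,050 · Sato: $29,100 · Nwosu: $24,450 · Haddad: $22,350 · Ibarra: $35,000 · Orozco: $39,800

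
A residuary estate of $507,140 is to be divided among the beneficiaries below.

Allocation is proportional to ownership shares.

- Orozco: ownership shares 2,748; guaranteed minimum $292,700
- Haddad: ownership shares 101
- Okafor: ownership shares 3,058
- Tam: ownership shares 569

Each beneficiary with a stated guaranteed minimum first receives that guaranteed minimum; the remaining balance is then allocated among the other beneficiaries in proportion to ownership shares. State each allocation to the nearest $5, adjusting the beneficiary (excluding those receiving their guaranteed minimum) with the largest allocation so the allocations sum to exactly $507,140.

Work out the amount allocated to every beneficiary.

Fund the minimums — Orozco $292,700. Residual $214,440.
Residual split over remaining ownership shares 3,728: Haddad 5,809.67 → $5,810; Okafor 175,900.62 → $175,900; Tam 32,729.71 → $32,730.

Orozco: $292,700; Haddad: $5,810; Okafor: $175,900; Tam: $32,730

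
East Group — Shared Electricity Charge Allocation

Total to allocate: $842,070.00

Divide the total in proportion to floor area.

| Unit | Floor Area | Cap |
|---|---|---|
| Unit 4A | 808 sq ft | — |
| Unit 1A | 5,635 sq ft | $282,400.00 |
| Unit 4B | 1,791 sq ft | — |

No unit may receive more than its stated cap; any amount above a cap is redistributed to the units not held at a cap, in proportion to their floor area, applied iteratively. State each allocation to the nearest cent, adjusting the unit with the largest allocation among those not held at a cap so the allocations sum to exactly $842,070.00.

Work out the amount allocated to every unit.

Unit 4A: $173,995.14 | Unit 1A: $282,400.00 | Unit 4B: $385,674.86

Floor area total: 8,234.
Pro-rata shares before constraints: Unit 4A 82,632.0816; Unit 1A 576,276.9553; Unit 4B 183,160.9631.
Capped: Unit 1A ($282,400.00); balance $559,670.00 reallocated over remaining floor area 2,599.
Shares after redistribution: Unit 4A 173,995.1366 → $173,995.14; Unit 4B 385,674.8634 → $385,674.86.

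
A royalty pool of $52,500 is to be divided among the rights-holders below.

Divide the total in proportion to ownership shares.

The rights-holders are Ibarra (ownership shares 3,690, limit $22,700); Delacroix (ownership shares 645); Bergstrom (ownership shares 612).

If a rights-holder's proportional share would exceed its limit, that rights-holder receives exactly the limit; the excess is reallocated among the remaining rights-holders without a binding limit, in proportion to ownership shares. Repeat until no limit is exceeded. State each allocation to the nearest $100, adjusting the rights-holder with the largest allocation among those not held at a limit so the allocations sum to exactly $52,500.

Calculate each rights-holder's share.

Total ownership shares = 4,947.
Proportional shares (ignoring caps): Ibarra 39,160.10; Delacroix 6,845.06; Bergstrom 6,494.85.
Cap binds for Ibarra ($22,700); balance $29,800 reallocated over remaining ownership shares 1,257.
Shares after redistribution: Delacroix 15,291.17 → $15,300; Bergstrom 14,508.83 → $14,500.

Ibarra: $22,700; Delacroix: $15,300; Bergstrom: $14,500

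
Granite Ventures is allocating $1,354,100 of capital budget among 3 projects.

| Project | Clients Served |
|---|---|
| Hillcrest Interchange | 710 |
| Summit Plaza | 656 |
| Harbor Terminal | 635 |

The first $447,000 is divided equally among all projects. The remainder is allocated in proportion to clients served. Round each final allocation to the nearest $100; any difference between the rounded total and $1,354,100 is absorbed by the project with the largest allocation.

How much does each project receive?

Hillcrest Interchange: $470,800 | Summit Plaza: $446,400 | Harbor Terminal: $436,900

$447,000 shared equally gives $149,000 per project.
Remainder $907,100 by clients served (total 2,001): Hillcrest Interchange 321,859.57 → $321,900; Summit Plaza 297,380.11 → $297,400; Harbor Terminal 287,860.32 → $287,900.
Rounding difference −$100 on remainder applied to Hillcrest Interchange.
Totals: Hillcrest Interchange $149,000 + $321,800 = $470,800; Summit Plaza $149,000 + $297,400 = $446,400; Harbor Terminal $149,000 + $287,900 = $436,900.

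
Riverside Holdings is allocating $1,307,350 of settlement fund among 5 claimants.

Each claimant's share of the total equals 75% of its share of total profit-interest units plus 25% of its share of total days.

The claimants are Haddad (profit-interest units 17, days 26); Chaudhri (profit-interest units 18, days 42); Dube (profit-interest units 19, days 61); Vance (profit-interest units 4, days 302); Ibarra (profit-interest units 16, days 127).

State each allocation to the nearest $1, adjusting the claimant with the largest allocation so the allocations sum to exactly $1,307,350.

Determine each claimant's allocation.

Totals — profit-interest units 74, days 558.
Combined weights (75% profit-interest units + 25% days): Haddad 0.1839; Chaudhri 0.2012; Dube 0.2199; Vance 0.1758; Ibarra 0.2191.
Pro-rata amounts: Haddad 240,481.86; Chaudhri 263,103.71; Dube 287,482.76; Vance 229,891.22; Ibarra 286,390.45.
After rounding ($1): Haddad $240,482; Chaudhri $263,104; Dube $287,483; Vance $229,891; Ibarra $286,390. Sum = $1,307,350.
Rounded total matches; no reconciliation needed.

Haddad: $240,482; Chaudhri: $263,104; Dube: $287,483; Vance: $229,891; Ibarra: $286,390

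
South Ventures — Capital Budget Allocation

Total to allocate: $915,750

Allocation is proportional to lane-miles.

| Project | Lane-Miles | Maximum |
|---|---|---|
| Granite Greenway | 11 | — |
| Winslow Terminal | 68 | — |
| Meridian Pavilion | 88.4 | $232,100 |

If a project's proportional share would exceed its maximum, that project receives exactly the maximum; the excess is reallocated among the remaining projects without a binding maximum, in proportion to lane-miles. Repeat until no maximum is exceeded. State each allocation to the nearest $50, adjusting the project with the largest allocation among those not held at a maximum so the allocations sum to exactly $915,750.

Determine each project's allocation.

Total lane-miles = 167.4.
Pro-rata shares before constraints: Granite Greenway 60,174.73; Winslow Terminal 371,989.25; Meridian Pavilion 483,586.02.
Held at cap: Meridian Pavilion ($232,100); balance $683,650 reallocated over remaining lane-miles 79.
Shares after redistribution: Granite Greenway 95,191.77 → $95,200; Winslow Terminal 588,458.23 → $588,450.

Granite Greenway: $95,200 · Winslow Terminal: $588,450 · Meridian Pavilion: $232,100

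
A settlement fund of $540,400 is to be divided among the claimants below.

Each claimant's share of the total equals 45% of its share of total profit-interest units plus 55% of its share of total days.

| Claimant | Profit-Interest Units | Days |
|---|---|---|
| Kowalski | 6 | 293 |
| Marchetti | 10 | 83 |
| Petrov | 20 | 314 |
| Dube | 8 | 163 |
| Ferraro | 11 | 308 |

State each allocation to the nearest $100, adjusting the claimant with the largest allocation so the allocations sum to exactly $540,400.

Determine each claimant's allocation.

Kowalski: $101,500; Marchetti: $65,500; Petrov: $168,800; Dube: $77,100; Ferraro: $127,500

Profit-interest units total 55; days total 1,161.
Composite weights (45% profit-interest units + 55% days): Kowalski 0.1879; Marchetti 0.1211; Petrov 0.3124; Dube 0.1427; Ferraro 0.2359.
Unrounded shares: Kowalski 101,537.74; Marchetti 65,462.83; Petrov 168,814.17; Dube 77,100.20; Ferraro 127,485.06.
Rounded to nearest $100: Kowalski $101,500; Marchetti $65,500; Petrov $168,800; Dube $77,100; Ferraro $127,500. Sum = $540,400.
Rounded total matches; no reconciliation needed.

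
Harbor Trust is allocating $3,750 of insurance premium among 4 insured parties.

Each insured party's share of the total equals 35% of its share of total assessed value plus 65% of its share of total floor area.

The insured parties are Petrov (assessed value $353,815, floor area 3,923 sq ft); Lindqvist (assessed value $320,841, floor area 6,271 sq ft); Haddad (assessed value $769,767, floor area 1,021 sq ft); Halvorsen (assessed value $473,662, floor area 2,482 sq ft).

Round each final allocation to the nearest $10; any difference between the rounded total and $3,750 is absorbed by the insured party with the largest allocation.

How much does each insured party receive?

Petrov: $940 | Lindqvist: $1,330 | Haddad: $710 | Halvorsen: $770

Totals — assessed value 1,918,085, floor area 13,697.
Combined weights (35% assessed value + 65% floor area): Petrov 0.2507; Lindqvist 0.3561; Haddad 0.1889; Halvorsen 0.2042.
Proportional shares: Petrov 940.24; Lindqvist 1,335.52; Haddad 708.43; Halvorsen 765.81.
At nearest $10: Petrov $940; Lindqvist $1,340; Haddad $710; Halvorsen $770. Sum = $3,760.
Difference $3,750 − $3,760 = −$10 applied to largest allocation (Lindqvist): Lindqvist becomes $1,330.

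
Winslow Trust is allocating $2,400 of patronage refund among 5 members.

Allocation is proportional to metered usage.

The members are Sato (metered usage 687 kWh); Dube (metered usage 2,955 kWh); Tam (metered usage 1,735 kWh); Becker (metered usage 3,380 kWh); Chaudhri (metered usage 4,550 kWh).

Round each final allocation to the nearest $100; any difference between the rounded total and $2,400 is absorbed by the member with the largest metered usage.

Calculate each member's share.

Sato: $100; Dube: $500; Tam: $300; Becker: $600; Chaudhri: $900

Sum of metered usage: 13,307.
Raw shares: Sato 687/13,307 × $2,400 = 123.90; Dube 2,955/13,307 × $2,400 = 532.95; Tam 1,735/13,307 × $2,400 = 312.92; Becker 3,380/13,307 × $2,400 = 609.60; Chaudhri 4,550/13,307 × $2,400 = 820.62.
After rounding ($100): Sato $100; Dube $500; Tam $300; Becker $600; Chaudhri $800. Sum = $2,300.
Difference $2,400 − $2,300 = +$100 applied to largest metered usage (Chaudhri): Chaudhri becomes $900.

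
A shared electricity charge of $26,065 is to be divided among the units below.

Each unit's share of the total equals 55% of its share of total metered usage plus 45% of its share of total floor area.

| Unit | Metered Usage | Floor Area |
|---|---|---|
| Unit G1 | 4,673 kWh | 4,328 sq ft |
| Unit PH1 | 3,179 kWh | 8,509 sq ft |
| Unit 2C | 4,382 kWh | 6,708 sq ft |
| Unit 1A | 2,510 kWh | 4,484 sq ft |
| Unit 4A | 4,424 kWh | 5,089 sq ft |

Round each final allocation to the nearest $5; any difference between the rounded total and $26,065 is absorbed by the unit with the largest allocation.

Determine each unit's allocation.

Totals — metered usage 19,168, floor area 29,118.
Combined weights (55% metered usage + 45% floor area): Unit G1 0.2010; Unit PH1 0.2227; Unit 2C 0.2294; Unit 1A 0.1413; Unit 4A 0.2056.
Pro-rata amounts: Unit G1 5,238.33; Unit PH1 5,805.15; Unit 2C 5,979.40; Unit 1A 3,683.46; Unit 4A 5,358.65.
At nearest $5: Unit G1 $5,240; Unit PH1 $5,805; Unit 2C $5,980; Unit 1A $3,685; Unit 4A $5,360. Sum = $26,070.
Difference $26,065 − $26,070 = −$5 applied to largest allocation (Unit 2C): Unit 2C becomes $5,975.

Unit G1: $5,240 · Unit PH1: $5,805 · Unit 2C: $5,975 · Unit 1A: $3,685 · Unit 4A: $5,360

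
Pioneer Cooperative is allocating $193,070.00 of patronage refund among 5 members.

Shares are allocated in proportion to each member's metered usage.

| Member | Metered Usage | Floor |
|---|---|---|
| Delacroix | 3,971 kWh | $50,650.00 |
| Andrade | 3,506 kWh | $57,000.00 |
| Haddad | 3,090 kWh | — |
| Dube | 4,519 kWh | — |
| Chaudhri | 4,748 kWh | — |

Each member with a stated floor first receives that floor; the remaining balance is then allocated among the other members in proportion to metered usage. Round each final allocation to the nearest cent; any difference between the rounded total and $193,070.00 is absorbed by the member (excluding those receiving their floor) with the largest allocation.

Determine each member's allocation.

Delacroix: $50,650.00 · Andrade: $57,000.00 · Haddad: $21,360.18 · Dube: $31,238.41 · Chaudhri: $32,821.41

Fund the minimums — Delacroix $50,650.00; Andrade $57,000.00. Balance $85,420.00.
Balance split over remaining metered usage 12,357: Haddad 21,360.1845 → $21,360.18; Dube 31,238.4058 → $31,238.41; Chaudhri 32,821.4097 → $32,821.41.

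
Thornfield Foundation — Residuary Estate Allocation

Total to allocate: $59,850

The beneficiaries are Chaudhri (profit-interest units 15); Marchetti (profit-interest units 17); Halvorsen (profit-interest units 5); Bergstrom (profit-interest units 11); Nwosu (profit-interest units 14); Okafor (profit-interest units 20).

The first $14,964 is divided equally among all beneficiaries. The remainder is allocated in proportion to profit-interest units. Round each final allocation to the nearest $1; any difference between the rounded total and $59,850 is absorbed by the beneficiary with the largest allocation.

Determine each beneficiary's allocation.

First tranche $14,964 split equally: $2,494 each.
Remainder $44,886 by profit-interest units (total 82): Chaudhri 8,210.85 → $8,211; Marchetti 9,305.63 → $9,306; Halvorsen 2,736.95 → $2,737; Bergstrom 6,021.29 → $6,021; Nwosu 7,663.46 → $7,663; Okafor 10,947.80 → $10,948.
Totals: Chaudhri $2,494 + $8,211 = $10,705; Marchetti $2,494 + $9,306 = $11,800; Halvorsen $2,494 + $2,737 = $5,231; Bergstrom $2,494 + $6,021 = $8,515; Nwosu $2,494 + $7,663 = $10,157; Okafor $2,494 + $10,948 = $13,442.

Chaudhri: $10,705; Marchetti: $11,800; Halvorsen: $5,231; Bergstrom: $8,515; Nwosu: $10,157; Okafor: $13,442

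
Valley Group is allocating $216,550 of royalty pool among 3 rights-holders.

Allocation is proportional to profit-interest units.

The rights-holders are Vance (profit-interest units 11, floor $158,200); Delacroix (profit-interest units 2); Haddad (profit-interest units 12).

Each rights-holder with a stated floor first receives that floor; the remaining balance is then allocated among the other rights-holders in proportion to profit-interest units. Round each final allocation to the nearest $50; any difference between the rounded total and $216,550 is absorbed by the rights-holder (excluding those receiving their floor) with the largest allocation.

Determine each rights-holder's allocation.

Vance: $158,200 · Delacroix: $8,350 · Haddad: $50,000

Minimums first: Vance $158,200. Remaining pool $58,350.
Remaining pool split over remaining profit-interest units 14: Delacroix 8,335.71 → $8,350; Haddad 50,014.29 → $50,000.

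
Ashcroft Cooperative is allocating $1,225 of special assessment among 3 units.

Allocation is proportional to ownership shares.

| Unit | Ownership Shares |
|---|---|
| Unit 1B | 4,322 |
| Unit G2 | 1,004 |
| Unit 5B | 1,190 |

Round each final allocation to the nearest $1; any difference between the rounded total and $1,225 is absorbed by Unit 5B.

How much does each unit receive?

Total ownership shares = 6,516.
Proportional shares: Unit 1B 4,322/6,516 × $1,225 = 812.53; Unit G2 1,004/6,516 × $1,225 = 188.75; Unit 5B 1,190/6,516 × $1,225 = 223.72.
Rounded to nearest $1: Unit 1B $813; Unit G2 $189; Unit 5B $224. Sum = $1,226.
Difference $1,225 − $1,226 = −$1 applied to Unit 5B: Unit 5B becomes $223.

Unit 1B: $813 | Unit G2: $189 | Unit 5B: $223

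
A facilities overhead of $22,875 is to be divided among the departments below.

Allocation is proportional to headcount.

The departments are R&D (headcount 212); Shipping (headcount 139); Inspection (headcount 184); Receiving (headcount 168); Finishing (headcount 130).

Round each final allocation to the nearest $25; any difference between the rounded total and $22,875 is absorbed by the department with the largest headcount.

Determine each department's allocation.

R&D: $5,800; Shipping: $3,825; Inspection: $5,050; Receiving: $4,625; Finishing: $3,575

Sum of headcount: 212 + 139 + 184 + 168 + 130 = 833.
Unrounded shares: R&D 5,821.73; Shipping 3,817.08; Inspection 5,052.82; Receiving 4,613.45; Finishing 3,569.93.
Rounded to nearest $25: R&D $5,825; Shipping $3,825; Inspection $5,050; Receiving $4,625; Finishing $3,575. Sum = $22,900.
Difference $22,875 − $22,900 = −$25 applied to largest headcount (R&D): R&D becomes $5,800.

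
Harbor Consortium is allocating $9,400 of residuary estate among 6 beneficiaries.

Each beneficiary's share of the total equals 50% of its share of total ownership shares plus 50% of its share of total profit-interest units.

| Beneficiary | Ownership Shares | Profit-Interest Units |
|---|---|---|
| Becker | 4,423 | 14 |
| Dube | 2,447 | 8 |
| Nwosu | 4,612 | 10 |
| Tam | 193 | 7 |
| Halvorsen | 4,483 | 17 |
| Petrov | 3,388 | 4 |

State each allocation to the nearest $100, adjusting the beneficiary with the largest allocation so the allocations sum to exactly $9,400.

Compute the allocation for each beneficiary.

Ownership shares total 19,546; profit-interest units total 60.
Composite weights (50% ownership shares + 50% profit-interest units): Becker 0.2298; Dube 0.1293; Nwosu 0.2013; Tam 0.0633; Halvorsen 0.2563; Petrov 0.1200.
Unrounded shares: Becker 2,160.21; Dube 1,215.07; Nwosu 1,892.33; Tam 594.74; Halvorsen 2,409.64; Petrov 1,128.01.
Rounded to nearest $100: Becker $2,200; Dube $1,200; Nwosu $1,900; Tam $600; Halvorsen $2,400; Petrov $1,100. Sum = $9,400.
Sum already equals the total — no adjustment.

Becker: $2,200 · Dube: $1,200 · Nwosu: $1,900 · Tam: $600 · Halvorsen: $2,400 · Petrov: $1,100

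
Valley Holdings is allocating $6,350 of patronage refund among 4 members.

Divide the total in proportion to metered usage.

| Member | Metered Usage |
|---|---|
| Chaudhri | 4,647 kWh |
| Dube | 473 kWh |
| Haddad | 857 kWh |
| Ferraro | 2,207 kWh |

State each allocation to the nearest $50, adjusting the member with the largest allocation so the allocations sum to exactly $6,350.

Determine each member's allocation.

Sum of metered usage: 8,184.
Pro-rata amounts: Chaudhri 4,647/8,184 × $6,350 = 3,605.63; Dube 473/8,184 × $6,350 = 367.00; Haddad 857/8,184 × $6,350 = 664.95; Ferraro 2,207/8,184 × $6,350 = 1,712.42.
After rounding ($50): Chaudhri $3,600; Dube $350; Haddad $650; Ferraro $1,700. Sum = $6,300.
Difference $6,350 − $6,300 = +$50 applied to largest allocation (Chaudhri): Chaudhri becomes $3,650.

Chaudhri: $3,650 | Dube: $350 | Haddad: $650 | Ferraro: $1,700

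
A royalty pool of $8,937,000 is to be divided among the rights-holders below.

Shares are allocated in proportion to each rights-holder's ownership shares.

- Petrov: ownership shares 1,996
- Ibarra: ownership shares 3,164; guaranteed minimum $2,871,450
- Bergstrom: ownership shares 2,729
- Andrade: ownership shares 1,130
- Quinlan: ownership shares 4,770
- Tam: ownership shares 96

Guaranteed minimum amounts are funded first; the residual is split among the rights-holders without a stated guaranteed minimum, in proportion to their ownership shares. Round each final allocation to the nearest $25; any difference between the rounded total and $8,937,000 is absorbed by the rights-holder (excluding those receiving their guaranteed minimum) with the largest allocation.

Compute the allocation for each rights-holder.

Guaranteed amounts: Ibarra $2,871,450. Balance $6,065,550.
Balance split over remaining ownership shares 10,721: Petrov 1,129,263.86 → $1,129,275; Bergstrom 1,543,968.47 → $1,543,975; Andrade 639,312.70 → $639,325; Quinlan 2,698,691.68 → $2,698,700; Tam 54,313.29 → $54,325.
Rounding difference −$50 applied to Quinlan → $2,698,650.

Petrov: $1,129,275 · Ibarra: $2,871,450 · Bergstrom: $1,543,975 · Andrade: $639,325 · Quinlan: $2,698,650 · Tam: $54,325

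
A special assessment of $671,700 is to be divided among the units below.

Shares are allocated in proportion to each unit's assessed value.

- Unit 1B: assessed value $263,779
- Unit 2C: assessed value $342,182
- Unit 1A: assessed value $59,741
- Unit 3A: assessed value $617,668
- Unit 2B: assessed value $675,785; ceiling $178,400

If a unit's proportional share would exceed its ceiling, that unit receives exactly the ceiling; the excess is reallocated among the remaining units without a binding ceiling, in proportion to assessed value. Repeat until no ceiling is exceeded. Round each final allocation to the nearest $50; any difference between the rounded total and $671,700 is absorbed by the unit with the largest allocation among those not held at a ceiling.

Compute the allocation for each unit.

Sum of assessed value: 1,959,155.
Pro-rata shares before constraints: Unit 1B 90,437.13; Unit 2C 117,317.75; Unit 1A 20,482.31; Unit 3A 211,768.64; Unit 2B 231,694.17.
Held at cap: Unit 2B ($178,400); balance $493,300 reallocated over remaining assessed value 1,283,370.
Remaining shares: Unit 1B 101,391.01 → $101,400; Unit 2C 131,527.45 → $131,550; Unit 1A 22,963.16 → $22,950; Unit 3A 237,418.38 → $237,400.

Unit 1B: $101,400 · Unit 2C: $131,550 · Unit 1A: $22,950 · Unit 3A: $237,400 · Unit 2B: $178,400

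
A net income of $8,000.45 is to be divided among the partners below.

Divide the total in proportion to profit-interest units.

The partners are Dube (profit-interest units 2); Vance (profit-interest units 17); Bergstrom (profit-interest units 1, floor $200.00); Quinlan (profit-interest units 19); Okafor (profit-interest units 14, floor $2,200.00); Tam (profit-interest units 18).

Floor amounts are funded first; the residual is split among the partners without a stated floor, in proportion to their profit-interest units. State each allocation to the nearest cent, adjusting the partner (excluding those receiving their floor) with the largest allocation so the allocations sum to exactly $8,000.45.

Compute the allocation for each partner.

Dube: $200.02; Vance: $1,700.14; Bergstrom: $200.00; Quinlan: $1,900.15; Okafor: $2,200.00; Tam: $1,800.14

Minimums first: Bergstrom $200.00; Okafor $2,200.00. Residual $5,600.45.
Residual split over remaining profit-interest units 56: Dube 200.0161 → $200.02; Vance 1,700.1366 → $1,700.14; Quinlan 1,900.1527 → $1,900.15; Tam 1,800.1446 → $1,800.14.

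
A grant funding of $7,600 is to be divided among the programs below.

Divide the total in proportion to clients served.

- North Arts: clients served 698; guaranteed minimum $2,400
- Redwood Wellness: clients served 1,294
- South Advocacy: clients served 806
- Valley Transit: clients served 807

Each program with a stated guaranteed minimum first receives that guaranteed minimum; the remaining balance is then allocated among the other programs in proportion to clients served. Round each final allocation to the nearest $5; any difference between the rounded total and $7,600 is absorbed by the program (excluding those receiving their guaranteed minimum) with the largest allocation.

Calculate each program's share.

Fund the minimums — North Arts $2,400. Remaining pool $5,200.
Remaining pool split over remaining clients served 2,907: Redwood Wellness 2,314.69 → $2,315; South Advocacy 1,441.76 → $1,440; Valley Transit 1,443.55 → $1,445.

North Arts: $2,400; Redwood Wellness: $2,315; South Advocacy: $1,440; Valley Transit: $1,445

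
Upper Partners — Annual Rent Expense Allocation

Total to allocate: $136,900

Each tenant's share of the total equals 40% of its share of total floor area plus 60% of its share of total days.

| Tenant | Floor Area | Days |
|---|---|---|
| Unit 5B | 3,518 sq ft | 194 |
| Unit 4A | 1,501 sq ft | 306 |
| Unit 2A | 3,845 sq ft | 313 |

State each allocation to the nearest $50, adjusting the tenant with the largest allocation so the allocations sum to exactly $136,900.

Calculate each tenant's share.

Unit 5B: $41,350; Unit 4A: $40,200; Unit 2A: $55,350

Floor area total 8,864; days total 813.
Blended shares (40% floor area + 60% days): Unit 5B 0.3019; Unit 4A 0.2936; Unit 2A 0.4045.
Raw shares: Unit 5B 41,333.94; Unit 4A 40,189.04; Unit 2A 55,377.03.
After rounding ($50): Unit 5B $41,350; Unit 4A $40,200; Unit 2A $55,400. Sum = $136,950.
Difference $136,900 − $136,950 = −$50 applied to largest allocation (Unit 2A): Unit 2A becomes $55,350.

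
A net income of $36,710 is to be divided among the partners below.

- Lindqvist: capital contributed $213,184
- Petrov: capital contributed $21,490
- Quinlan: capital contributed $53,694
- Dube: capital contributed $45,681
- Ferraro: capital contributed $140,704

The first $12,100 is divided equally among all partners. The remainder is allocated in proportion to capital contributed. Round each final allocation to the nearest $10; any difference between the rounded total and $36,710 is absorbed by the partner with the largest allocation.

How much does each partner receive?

First tranche $12,100 split equally: $2,420 each.
Remainder $24,610 by capital contributed (total 474,753): Lindqvist 11,050.92 → $11,050; Petrov 1,113.99 → $1,110; Quinlan 2,783.36 → $2,780; Dube 2,367.99 → $2,370; Ferraro 7,293.74 → $7,290.
Rounding difference +$10 on remainder applied to Lindqvist.
Totals: Lindqvist $2,420 + $11,060 = $13,480; Petrov $2,420 + $1,110 = $3,530; Quinlan $2,420 + $2,780 = $5,200; Dube $2,420 + $2,370 = $4,790; Ferraro $2,420 + $7,290 = $9,710.

Lindqvist: $13,480 | Petrov: $3,530 | Quinlan: $5,200 | Dube: $4,790 | Ferraro: $9,710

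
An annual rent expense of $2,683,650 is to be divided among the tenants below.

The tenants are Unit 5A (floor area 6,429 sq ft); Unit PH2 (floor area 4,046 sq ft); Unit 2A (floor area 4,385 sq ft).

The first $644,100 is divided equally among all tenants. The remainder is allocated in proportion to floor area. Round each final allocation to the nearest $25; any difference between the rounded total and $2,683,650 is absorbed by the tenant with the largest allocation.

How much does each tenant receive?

Equal tier: $644,100 ÷ 3 = $214,700 apiece.
Remainder $2,039,550 by floor area (total 14,860): Unit 5A 882,386.74 → $882,375; Unit PH2 555,317.58 → $555,325; Unit 2A 601,845.68 → $601,850.
Totals: Unit 5A $214,700 + $882,375 = $1,097,075; Unit PH2 $214,700 + $555,325 = $770,025; Unit 2A $214,700 + $601,850 = $816,550.

Unit 5A: $1,097,075 | Unit PH2: $770,025 | Unit 2A: $816,550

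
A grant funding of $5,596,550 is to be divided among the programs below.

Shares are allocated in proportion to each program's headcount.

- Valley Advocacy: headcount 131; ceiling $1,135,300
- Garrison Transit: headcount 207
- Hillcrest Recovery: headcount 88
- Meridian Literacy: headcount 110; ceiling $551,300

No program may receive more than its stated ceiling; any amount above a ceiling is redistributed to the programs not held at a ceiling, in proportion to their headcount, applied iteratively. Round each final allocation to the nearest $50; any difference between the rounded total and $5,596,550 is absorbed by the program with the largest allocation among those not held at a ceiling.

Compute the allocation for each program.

Valley Advocacy: $1,135,300; Garrison Transit: $2,743,600; Hillcrest Recovery: $1,166,350; Meridian Literacy: $551,300

Sum of headcount: 536.
Unconstrained shares: Valley Advocacy 1,367,813.53; Garrison Transit 2,161,354.20; Hillcrest Recovery 918,836.57; Meridian Literacy 1,148,545.71.
Held at cap: Valley Advocacy ($1,135,300), Meridian Literacy ($551,300); residual $3,909,950 reallocated over remaining headcount 295.
Remaining shares: Garrison Transit 2,743,592.03 → $2,743,600; Hillcrest Recovery 1,166,357.97 → $1,166,350.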